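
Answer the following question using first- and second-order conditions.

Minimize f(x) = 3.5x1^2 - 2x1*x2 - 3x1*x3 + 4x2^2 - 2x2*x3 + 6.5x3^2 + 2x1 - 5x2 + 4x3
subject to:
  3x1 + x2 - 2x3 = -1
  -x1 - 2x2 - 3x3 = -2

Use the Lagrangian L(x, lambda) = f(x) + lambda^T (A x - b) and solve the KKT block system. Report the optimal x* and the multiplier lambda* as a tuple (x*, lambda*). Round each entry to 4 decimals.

Form the Lagrangian:
  L(x, lambda) = (1/2) x^T Q x + c^T x + lambda^T (A x - b)
Stationarity (grad_x L = 0): Q x + c + A^T lambda = 0.
Primal feasibility: A x = b.

This gives the KKT block system:
  [ Q   A^T ] [ x     ]   [-c ]
  [ A    0  ] [ lambda ] = [ b ]

Solving the linear system:
  x*      = (-0.3966, 0.7661, 0.2881)
  lambda* = (1.5384, 1.4422)
  f(x*)   = 0.4757

x* = (-0.3966, 0.7661, 0.2881), lambda* = (1.5384, 1.4422)


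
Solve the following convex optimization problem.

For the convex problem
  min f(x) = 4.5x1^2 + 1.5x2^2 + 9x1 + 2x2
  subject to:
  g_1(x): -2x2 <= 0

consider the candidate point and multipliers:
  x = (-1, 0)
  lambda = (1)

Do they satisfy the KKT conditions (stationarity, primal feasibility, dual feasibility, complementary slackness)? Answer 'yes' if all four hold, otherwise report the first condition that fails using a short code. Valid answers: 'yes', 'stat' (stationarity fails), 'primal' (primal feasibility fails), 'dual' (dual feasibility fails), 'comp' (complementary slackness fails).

Gradient of f: grad f(x) = Q x + c = (0, 2)
Constraint values g_i(x) = a_i^T x - b_i:
  g_1((-1, 0)) = 0
Stationarity residual: grad f(x) + sum_i lambda_i a_i = (0, 0)
  -> stationarity OK
Primal feasibility (all g_i <= 0): OK
Dual feasibility (all lambda_i >= 0): OK
Complementary slackness (lambda_i * g_i(x) = 0 for all i): OK

Verdict: yes, KKT holds.

yes


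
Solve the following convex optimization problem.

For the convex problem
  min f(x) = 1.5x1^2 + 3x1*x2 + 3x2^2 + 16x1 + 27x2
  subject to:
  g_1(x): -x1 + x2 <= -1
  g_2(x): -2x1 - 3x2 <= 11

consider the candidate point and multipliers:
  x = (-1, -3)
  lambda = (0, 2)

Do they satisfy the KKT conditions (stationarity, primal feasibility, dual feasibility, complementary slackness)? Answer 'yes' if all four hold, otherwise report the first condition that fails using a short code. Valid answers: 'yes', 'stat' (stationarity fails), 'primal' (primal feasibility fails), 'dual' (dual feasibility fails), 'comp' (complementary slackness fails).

Gradient of f: grad f(x) = Q x + c = (4, 6)
Constraint values g_i(x) = a_i^T x - b_i:
  g_1((-1, -3)) = -1
  g_2((-1, -3)) = 0
Stationarity residual: grad f(x) + sum_i lambda_i a_i = (0, 0)
  -> stationarity OK
Primal feasibility (all g_i <= 0): OK
Dual feasibility (all lambda_i >= 0): OK
Complementary slackness (lambda_i * g_i(x) = 0 for all i): OK

Verdict: yes, KKT holds.

yes


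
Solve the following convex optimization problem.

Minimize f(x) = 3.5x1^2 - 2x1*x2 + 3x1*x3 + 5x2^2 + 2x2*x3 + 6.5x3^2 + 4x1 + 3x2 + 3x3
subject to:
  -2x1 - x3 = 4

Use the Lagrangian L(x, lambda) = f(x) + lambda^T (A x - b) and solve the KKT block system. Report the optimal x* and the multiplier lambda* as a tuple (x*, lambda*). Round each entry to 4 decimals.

Form the Lagrangian:
  L(x, lambda) = (1/2) x^T Q x + c^T x + lambda^T (A x - b)
Stationarity (grad_x L = 0): Q x + c + A^T lambda = 0.
Primal feasibility: A x = b.

This gives the KKT block system:
  [ Q   A^T ] [ x     ]   [-c ]
  [ A    0  ] [ lambda ] = [ b ]

Solving the linear system:
  x*      = (-2.0046, -0.7028, 0.0092)
  lambda* = (-4.2995)
  f(x*)   = 3.5495

x* = (-2.0046, -0.7028, 0.0092), lambda* = (-4.2995)


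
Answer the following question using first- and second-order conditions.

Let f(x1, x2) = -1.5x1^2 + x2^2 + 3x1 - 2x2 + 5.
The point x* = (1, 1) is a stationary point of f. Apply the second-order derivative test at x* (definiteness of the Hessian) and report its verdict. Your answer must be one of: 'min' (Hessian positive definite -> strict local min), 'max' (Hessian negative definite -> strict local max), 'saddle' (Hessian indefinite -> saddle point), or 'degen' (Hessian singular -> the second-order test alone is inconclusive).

Compute the Hessian H = grad^2 f:
  H = [[-3, 0], [0, 2]]
Verify stationarity: grad f(x*) = H x* + g = (0, 0).
Eigenvalues of H: -3, 2.
Eigenvalues have mixed signs, so H is indefinite -> x* is a saddle point.

saddle


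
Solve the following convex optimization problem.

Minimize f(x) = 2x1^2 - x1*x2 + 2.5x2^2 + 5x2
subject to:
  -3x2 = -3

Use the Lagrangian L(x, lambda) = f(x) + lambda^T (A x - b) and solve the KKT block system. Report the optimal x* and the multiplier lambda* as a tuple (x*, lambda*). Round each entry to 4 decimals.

Form the Lagrangian:
  L(x, lambda) = (1/2) x^T Q x + c^T x + lambda^T (A x - b)
Stationarity (grad_x L = 0): Q x + c + A^T lambda = 0.
Primal feasibility: A x = b.

This gives the KKT block system:
  [ Q   A^T ] [ x     ]   [-c ]
  [ A    0  ] [ lambda ] = [ b ]

Solving the linear system:
  x*      = (0.25, 1)
  lambda* = (3.25)
  f(x*)   = 7.375

x* = (0.25, 1), lambda* = (3.25)


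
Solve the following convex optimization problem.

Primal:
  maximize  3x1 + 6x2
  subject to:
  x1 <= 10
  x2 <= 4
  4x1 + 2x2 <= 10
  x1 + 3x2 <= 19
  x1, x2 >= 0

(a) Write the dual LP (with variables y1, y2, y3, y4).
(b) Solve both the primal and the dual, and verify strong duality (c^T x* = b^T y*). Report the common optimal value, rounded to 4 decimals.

The standard primal-dual pair for 'max c^T x s.t. A x <= b, x >= 0' is:
  Dual:  min b^T y  s.t.  A^T y >= c,  y >= 0.

So the dual LP is:
  minimize  10y1 + 4y2 + 10y3 + 19y4
  subject to:
    y1 + 4y3 + y4 >= 3
    y2 + 2y3 + 3y4 >= 6
    y1, y2, y3, y4 >= 0

Solving the primal: x* = (0.5, 4).
  primal value c^T x* = 25.5.
Solving the dual: y* = (0, 4.5, 0.75, 0).
  dual value b^T y* = 25.5.
Strong duality: c^T x* = b^T y*. Confirmed.

25.5


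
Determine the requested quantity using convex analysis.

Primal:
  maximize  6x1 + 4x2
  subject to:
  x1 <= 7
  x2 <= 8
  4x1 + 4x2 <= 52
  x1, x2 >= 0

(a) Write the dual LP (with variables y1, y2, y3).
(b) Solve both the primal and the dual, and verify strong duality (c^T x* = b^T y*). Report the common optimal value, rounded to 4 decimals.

The standard primal-dual pair for 'max c^T x s.t. A x <= b, x >= 0' is:
  Dual:  min b^T y  s.t.  A^T y >= c,  y >= 0.

So the dual LP is:
  minimize  7y1 + 8y2 + 52y3
  subject to:
    y1 + 4y3 >= 6
    y2 + 4y3 >= 4
    y1, y2, y3 >= 0

Solving the primal: x* = (7, 6).
  primal value c^T x* = 66.
Solving the dual: y* = (2, 0, 1).
  dual value b^T y* = 66.
Strong duality: c^T x* = b^T y*. Confirmed.

66


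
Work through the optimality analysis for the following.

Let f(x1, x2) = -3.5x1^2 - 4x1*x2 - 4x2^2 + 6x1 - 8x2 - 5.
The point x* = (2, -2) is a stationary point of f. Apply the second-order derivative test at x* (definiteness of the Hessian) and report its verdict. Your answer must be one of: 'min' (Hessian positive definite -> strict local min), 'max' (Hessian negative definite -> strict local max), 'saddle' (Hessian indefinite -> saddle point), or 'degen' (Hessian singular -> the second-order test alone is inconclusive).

Compute the Hessian H = grad^2 f:
  H = [[-7, -4], [-4, -8]]
Verify stationarity: grad f(x*) = H x* + g = (0, 0).
Eigenvalues of H: -11.5311, -3.4689.
Both eigenvalues < 0, so H is negative definite -> x* is a strict local max.

max


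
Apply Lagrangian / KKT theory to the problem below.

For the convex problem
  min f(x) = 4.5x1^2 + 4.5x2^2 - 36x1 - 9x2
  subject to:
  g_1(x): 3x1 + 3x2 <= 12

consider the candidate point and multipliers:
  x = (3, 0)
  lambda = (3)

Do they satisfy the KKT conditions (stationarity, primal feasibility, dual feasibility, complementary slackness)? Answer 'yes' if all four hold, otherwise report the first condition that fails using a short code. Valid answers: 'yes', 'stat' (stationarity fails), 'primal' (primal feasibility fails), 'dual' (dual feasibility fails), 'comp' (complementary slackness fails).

Gradient of f: grad f(x) = Q x + c = (-9, -9)
Constraint values g_i(x) = a_i^T x - b_i:
  g_1((3, 0)) = -3
Stationarity residual: grad f(x) + sum_i lambda_i a_i = (0, 0)
  -> stationarity OK
Primal feasibility (all g_i <= 0): OK
Dual feasibility (all lambda_i >= 0): OK
Complementary slackness (lambda_i * g_i(x) = 0 for all i): FAILS

Verdict: the first failing condition is complementary_slackness -> comp.

comp


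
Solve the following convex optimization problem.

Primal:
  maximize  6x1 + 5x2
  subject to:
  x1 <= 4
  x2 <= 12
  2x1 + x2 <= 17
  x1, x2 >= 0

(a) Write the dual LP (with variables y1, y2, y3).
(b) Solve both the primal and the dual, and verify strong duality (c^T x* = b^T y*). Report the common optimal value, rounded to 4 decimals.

The standard primal-dual pair for 'max c^T x s.t. A x <= b, x >= 0' is:
  Dual:  min b^T y  s.t.  A^T y >= c,  y >= 0.

So the dual LP is:
  minimize  4y1 + 12y2 + 17y3
  subject to:
    y1 + 2y3 >= 6
    y2 + y3 >= 5
    y1, y2, y3 >= 0

Solving the primal: x* = (2.5, 12).
  primal value c^T x* = 75.
Solving the dual: y* = (0, 2, 3).
  dual value b^T y* = 75.
Strong duality: c^T x* = b^T y*. Confirmed.

75


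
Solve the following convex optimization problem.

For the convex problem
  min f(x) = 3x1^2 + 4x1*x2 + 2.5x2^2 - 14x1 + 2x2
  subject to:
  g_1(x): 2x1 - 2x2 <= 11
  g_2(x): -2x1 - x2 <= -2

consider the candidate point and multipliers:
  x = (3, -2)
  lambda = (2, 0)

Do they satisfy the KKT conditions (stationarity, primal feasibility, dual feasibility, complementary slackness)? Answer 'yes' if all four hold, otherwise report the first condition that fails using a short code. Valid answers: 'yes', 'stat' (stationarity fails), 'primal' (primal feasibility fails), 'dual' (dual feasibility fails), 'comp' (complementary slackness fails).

Gradient of f: grad f(x) = Q x + c = (-4, 4)
Constraint values g_i(x) = a_i^T x - b_i:
  g_1((3, -2)) = -1
  g_2((3, -2)) = -2
Stationarity residual: grad f(x) + sum_i lambda_i a_i = (0, 0)
  -> stationarity OK
Primal feasibility (all g_i <= 0): OK
Dual feasibility (all lambda_i >= 0): OK
Complementary slackness (lambda_i * g_i(x) = 0 for all i): FAILS

Verdict: the first failing condition is complementary_slackness -> comp.

comp


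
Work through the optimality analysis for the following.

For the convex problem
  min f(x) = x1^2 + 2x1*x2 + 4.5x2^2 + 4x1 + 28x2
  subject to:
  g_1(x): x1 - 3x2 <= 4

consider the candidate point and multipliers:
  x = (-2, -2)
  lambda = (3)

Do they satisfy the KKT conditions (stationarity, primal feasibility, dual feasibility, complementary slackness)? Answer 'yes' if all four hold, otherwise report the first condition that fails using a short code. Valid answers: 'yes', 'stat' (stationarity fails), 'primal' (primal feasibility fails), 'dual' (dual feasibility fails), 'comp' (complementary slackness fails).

Gradient of f: grad f(x) = Q x + c = (-4, 6)
Constraint values g_i(x) = a_i^T x - b_i:
  g_1((-2, -2)) = 0
Stationarity residual: grad f(x) + sum_i lambda_i a_i = (-1, -3)
  -> stationarity FAILS
Primal feasibility (all g_i <= 0): OK
Dual feasibility (all lambda_i >= 0): OK
Complementary slackness (lambda_i * g_i(x) = 0 for all i): OK

Verdict: the first failing condition is stationarity -> stat.

stat


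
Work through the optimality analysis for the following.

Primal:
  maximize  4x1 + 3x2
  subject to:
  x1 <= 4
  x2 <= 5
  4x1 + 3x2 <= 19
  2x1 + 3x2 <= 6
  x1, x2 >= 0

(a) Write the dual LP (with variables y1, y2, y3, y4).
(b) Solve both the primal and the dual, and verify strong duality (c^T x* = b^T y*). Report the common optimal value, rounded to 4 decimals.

The standard primal-dual pair for 'max c^T x s.t. A x <= b, x >= 0' is:
  Dual:  min b^T y  s.t.  A^T y >= c,  y >= 0.

So the dual LP is:
  minimize  4y1 + 5y2 + 19y3 + 6y4
  subject to:
    y1 + 4y3 + 2y4 >= 4
    y2 + 3y3 + 3y4 >= 3
    y1, y2, y3, y4 >= 0

Solving the primal: x* = (3, 0).
  primal value c^T x* = 12.
Solving the dual: y* = (0, 0, 0, 2).
  dual value b^T y* = 12.
Strong duality: c^T x* = b^T y*. Confirmed.

12


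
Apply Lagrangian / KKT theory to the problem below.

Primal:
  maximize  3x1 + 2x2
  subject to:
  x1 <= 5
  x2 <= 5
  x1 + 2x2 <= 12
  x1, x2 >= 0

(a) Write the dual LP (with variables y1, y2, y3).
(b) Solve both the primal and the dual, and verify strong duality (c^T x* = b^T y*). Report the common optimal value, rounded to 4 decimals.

The standard primal-dual pair for 'max c^T x s.t. A x <= b, x >= 0' is:
  Dual:  min b^T y  s.t.  A^T y >= c,  y >= 0.

So the dual LP is:
  minimize  5y1 + 5y2 + 12y3
  subject to:
    y1 + y3 >= 3
    y2 + 2y3 >= 2
    y1, y2, y3 >= 0

Solving the primal: x* = (5, 3.5).
  primal value c^T x* = 22.
Solving the dual: y* = (2, 0, 1).
  dual value b^T y* = 22.
Strong duality: c^T x* = b^T y*. Confirmed.

22


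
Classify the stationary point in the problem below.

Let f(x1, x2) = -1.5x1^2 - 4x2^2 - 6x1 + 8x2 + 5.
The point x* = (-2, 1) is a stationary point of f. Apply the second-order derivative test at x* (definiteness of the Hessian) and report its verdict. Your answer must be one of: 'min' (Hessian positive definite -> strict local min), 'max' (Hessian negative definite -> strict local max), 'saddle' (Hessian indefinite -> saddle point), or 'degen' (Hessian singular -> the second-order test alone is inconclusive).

Compute the Hessian H = grad^2 f:
  H = [[-3, 0], [0, -8]]
Verify stationarity: grad f(x*) = H x* + g = (0, 0).
Eigenvalues of H: -8, -3.
Both eigenvalues < 0, so H is negative definite -> x* is a strict local max.

max


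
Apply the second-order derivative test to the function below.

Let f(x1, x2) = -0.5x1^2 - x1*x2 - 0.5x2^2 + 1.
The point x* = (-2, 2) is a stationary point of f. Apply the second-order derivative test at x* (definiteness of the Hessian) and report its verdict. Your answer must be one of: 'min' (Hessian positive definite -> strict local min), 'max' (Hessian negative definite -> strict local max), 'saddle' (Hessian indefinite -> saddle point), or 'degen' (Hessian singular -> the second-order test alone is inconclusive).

Compute the Hessian H = grad^2 f:
  H = [[-1, -1], [-1, -1]]
Verify stationarity: grad f(x*) = H x* + g = (0, 0).
Eigenvalues of H: -2, 0.
H has a zero eigenvalue (singular; negative semidefinite but not definite), so H is neither positive definite, negative definite, nor indefinite. The second-order test alone is inconclusive -> degen.
(Indeed, f is constant along the null direction of H through x*, so x* is not a strict local extremum.)

degen


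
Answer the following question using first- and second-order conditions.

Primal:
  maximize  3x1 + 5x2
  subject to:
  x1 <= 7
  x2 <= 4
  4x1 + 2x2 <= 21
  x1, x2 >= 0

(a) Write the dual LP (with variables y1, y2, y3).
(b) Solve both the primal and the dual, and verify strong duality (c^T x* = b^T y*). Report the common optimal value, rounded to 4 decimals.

The standard primal-dual pair for 'max c^T x s.t. A x <= b, x >= 0' is:
  Dual:  min b^T y  s.t.  A^T y >= c,  y >= 0.

So the dual LP is:
  minimize  7y1 + 4y2 + 21y3
  subject to:
    y1 + 4y3 >= 3
    y2 + 2y3 >= 5
    y1, y2, y3 >= 0

Solving the primal: x* = (3.25, 4).
  primal value c^T x* = 29.75.
Solving the dual: y* = (0, 3.5, 0.75).
  dual value b^T y* = 29.75.
Strong duality: c^T x* = b^T y*. Confirmed.

29.75


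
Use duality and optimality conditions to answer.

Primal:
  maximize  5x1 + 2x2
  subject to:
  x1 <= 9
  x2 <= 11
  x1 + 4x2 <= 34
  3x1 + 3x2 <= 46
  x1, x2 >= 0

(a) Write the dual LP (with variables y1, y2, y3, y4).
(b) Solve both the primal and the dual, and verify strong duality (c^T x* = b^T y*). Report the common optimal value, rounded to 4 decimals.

The standard primal-dual pair for 'max c^T x s.t. A x <= b, x >= 0' is:
  Dual:  min b^T y  s.t.  A^T y >= c,  y >= 0.

So the dual LP is:
  minimize  9y1 + 11y2 + 34y3 + 46y4
  subject to:
    y1 + y3 + 3y4 >= 5
    y2 + 4y3 + 3y4 >= 2
    y1, y2, y3, y4 >= 0

Solving the primal: x* = (9, 6.25).
  primal value c^T x* = 57.5.
Solving the dual: y* = (4.5, 0, 0.5, 0).
  dual value b^T y* = 57.5.
Strong duality: c^T x* = b^T y*. Confirmed.

57.5


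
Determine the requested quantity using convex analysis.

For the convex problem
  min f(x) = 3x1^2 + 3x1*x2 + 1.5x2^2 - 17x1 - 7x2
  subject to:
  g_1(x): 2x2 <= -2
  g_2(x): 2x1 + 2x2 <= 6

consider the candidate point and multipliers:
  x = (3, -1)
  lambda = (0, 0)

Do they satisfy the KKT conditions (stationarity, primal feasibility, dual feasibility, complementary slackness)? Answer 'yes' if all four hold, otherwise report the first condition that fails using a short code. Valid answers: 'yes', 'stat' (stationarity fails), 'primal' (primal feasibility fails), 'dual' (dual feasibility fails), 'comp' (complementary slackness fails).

Gradient of f: grad f(x) = Q x + c = (-2, -1)
Constraint values g_i(x) = a_i^T x - b_i:
  g_1((3, -1)) = 0
  g_2((3, -1)) = -2
Stationarity residual: grad f(x) + sum_i lambda_i a_i = (-2, -1)
  -> stationarity FAILS
Primal feasibility (all g_i <= 0): OK
Dual feasibility (all lambda_i >= 0): OK
Complementary slackness (lambda_i * g_i(x) = 0 for all i): OK

Verdict: the first failing condition is stationarity -> stat.

stat


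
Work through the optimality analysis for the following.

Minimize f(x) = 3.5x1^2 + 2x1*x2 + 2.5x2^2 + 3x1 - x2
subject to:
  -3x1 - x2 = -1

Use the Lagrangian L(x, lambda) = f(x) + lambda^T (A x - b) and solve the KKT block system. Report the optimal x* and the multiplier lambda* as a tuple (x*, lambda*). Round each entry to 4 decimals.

Form the Lagrangian:
  L(x, lambda) = (1/2) x^T Q x + c^T x + lambda^T (A x - b)
Stationarity (grad_x L = 0): Q x + c + A^T lambda = 0.
Primal feasibility: A x = b.

This gives the KKT block system:
  [ Q   A^T ] [ x     ]   [-c ]
  [ A    0  ] [ lambda ] = [ b ]

Solving the linear system:
  x*      = (0.175, 0.475)
  lambda* = (1.725)
  f(x*)   = 0.8875

x* = (0.175, 0.475), lambda* = (1.725)


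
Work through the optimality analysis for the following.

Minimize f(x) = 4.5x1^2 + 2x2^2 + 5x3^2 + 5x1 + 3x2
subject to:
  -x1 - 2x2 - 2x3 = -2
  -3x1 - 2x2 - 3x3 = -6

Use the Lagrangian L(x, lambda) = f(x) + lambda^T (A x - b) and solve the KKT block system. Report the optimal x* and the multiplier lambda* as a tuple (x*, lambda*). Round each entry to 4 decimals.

Form the Lagrangian:
  L(x, lambda) = (1/2) x^T Q x + c^T x + lambda^T (A x - b)
Stationarity (grad_x L = 0): Q x + c + A^T lambda = 0.
Primal feasibility: A x = b.

This gives the KKT block system:
  [ Q   A^T ] [ x     ]   [-c ]
  [ A    0  ] [ lambda ] = [ b ]

Solving the linear system:
  x*      = (1.5259, -0.7112, 0.9483)
  lambda* = (-9.25, 9.3276)
  f(x*)   = 21.4806

x* = (1.5259, -0.7112, 0.9483), lambda* = (-9.25, 9.3276)


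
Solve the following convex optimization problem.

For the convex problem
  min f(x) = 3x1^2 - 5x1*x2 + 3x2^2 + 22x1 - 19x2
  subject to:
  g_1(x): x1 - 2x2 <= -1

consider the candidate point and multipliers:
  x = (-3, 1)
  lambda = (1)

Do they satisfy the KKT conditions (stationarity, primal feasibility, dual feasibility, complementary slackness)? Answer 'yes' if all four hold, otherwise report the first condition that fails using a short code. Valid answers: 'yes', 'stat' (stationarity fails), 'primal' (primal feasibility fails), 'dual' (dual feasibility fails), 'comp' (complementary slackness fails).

Gradient of f: grad f(x) = Q x + c = (-1, 2)
Constraint values g_i(x) = a_i^T x - b_i:
  g_1((-3, 1)) = -4
Stationarity residual: grad f(x) + sum_i lambda_i a_i = (0, 0)
  -> stationarity OK
Primal feasibility (all g_i <= 0): OK
Dual feasibility (all lambda_i >= 0): OK
Complementary slackness (lambda_i * g_i(x) = 0 for all i): FAILS

Verdict: the first failing condition is complementary_slackness -> comp.

comp


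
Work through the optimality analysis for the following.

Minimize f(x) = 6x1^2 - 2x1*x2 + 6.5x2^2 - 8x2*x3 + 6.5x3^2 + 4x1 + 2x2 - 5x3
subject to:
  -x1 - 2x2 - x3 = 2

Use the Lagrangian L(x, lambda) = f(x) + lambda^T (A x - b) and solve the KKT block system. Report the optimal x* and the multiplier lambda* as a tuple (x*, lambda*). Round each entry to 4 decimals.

Form the Lagrangian:
  L(x, lambda) = (1/2) x^T Q x + c^T x + lambda^T (A x - b)
Stationarity (grad_x L = 0): Q x + c + A^T lambda = 0.
Primal feasibility: A x = b.

This gives the KKT block system:
  [ Q   A^T ] [ x     ]   [-c ]
  [ A    0  ] [ lambda ] = [ b ]

Solving the linear system:
  x*      = (-0.596, -0.6281, -0.1478)
  lambda* = (-1.8958)
  f(x*)   = 0.445

x* = (-0.596, -0.6281, -0.1478), lambda* = (-1.8958)


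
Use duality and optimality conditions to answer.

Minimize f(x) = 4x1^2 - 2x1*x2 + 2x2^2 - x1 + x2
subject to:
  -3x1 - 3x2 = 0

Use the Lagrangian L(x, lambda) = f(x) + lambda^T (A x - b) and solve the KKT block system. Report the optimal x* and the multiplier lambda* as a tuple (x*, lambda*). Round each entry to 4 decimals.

Form the Lagrangian:
  L(x, lambda) = (1/2) x^T Q x + c^T x + lambda^T (A x - b)
Stationarity (grad_x L = 0): Q x + c + A^T lambda = 0.
Primal feasibility: A x = b.

This gives the KKT block system:
  [ Q   A^T ] [ x     ]   [-c ]
  [ A    0  ] [ lambda ] = [ b ]

Solving the linear system:
  x*      = (0.125, -0.125)
  lambda* = (0.0833)
  f(x*)   = -0.125

x* = (0.125, -0.125), lambda* = (0.0833)


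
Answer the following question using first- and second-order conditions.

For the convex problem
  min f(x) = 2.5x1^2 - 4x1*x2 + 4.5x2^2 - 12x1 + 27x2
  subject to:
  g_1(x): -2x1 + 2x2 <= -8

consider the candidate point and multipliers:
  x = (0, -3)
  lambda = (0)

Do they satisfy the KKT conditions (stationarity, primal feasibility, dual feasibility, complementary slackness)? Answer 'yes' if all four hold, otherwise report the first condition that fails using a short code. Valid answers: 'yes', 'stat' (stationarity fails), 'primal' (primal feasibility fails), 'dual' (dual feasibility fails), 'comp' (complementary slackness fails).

Gradient of f: grad f(x) = Q x + c = (0, 0)
Constraint values g_i(x) = a_i^T x - b_i:
  g_1((0, -3)) = 2
Stationarity residual: grad f(x) + sum_i lambda_i a_i = (0, 0)
  -> stationarity OK
Primal feasibility (all g_i <= 0): FAILS
Dual feasibility (all lambda_i >= 0): OK
Complementary slackness (lambda_i * g_i(x) = 0 for all i): OK

Verdict: the first failing condition is primal_feasibility -> primal.

primal


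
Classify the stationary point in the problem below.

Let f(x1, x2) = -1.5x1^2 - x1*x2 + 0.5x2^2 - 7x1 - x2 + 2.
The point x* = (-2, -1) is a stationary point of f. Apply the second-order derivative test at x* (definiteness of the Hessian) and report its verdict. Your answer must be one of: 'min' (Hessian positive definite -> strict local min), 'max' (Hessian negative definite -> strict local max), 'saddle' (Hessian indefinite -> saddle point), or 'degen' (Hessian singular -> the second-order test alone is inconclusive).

Compute the Hessian H = grad^2 f:
  H = [[-3, -1], [-1, 1]]
Verify stationarity: grad f(x*) = H x* + g = (0, 0).
Eigenvalues of H: -3.2361, 1.2361.
Eigenvalues have mixed signs, so H is indefinite -> x* is a saddle point.

saddle


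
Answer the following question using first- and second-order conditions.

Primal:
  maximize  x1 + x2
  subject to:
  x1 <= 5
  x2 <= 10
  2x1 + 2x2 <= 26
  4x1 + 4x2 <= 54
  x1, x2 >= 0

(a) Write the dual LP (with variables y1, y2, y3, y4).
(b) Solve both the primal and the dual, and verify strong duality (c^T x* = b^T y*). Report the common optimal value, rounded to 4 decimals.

The standard primal-dual pair for 'max c^T x s.t. A x <= b, x >= 0' is:
  Dual:  min b^T y  s.t.  A^T y >= c,  y >= 0.

So the dual LP is:
  minimize  5y1 + 10y2 + 26y3 + 54y4
  subject to:
    y1 + 2y3 + 4y4 >= 1
    y2 + 2y3 + 4y4 >= 1
    y1, y2, y3, y4 >= 0

Solving the primal: x* = (3, 10).
  primal value c^T x* = 13.
Solving the dual: y* = (0, 0, 0.5, 0).
  dual value b^T y* = 13.
Strong duality: c^T x* = b^T y*. Confirmed.

13


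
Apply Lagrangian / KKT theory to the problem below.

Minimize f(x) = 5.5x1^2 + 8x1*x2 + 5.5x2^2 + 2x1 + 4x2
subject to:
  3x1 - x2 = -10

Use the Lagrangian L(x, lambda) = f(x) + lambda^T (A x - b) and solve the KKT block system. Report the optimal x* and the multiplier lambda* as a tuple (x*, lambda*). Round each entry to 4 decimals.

Form the Lagrangian:
  L(x, lambda) = (1/2) x^T Q x + c^T x + lambda^T (A x - b)
Stationarity (grad_x L = 0): Q x + c + A^T lambda = 0.
Primal feasibility: A x = b.

This gives the KKT block system:
  [ Q   A^T ] [ x     ]   [-c ]
  [ A    0  ] [ lambda ] = [ b ]

Solving the linear system:
  x*      = (-2.6835, 1.9494)
  lambda* = (3.9747)
  f(x*)   = 21.0886

x* = (-2.6835, 1.9494), lambda* = (3.9747)


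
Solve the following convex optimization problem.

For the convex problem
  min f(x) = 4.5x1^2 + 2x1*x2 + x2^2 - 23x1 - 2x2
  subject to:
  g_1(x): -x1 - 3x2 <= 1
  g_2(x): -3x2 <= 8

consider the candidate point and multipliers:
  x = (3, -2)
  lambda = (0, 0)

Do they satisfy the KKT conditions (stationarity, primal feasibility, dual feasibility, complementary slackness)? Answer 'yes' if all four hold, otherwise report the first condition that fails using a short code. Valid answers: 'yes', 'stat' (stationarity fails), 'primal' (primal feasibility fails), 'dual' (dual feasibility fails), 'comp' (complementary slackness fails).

Gradient of f: grad f(x) = Q x + c = (0, 0)
Constraint values g_i(x) = a_i^T x - b_i:
  g_1((3, -2)) = 2
  g_2((3, -2)) = -2
Stationarity residual: grad f(x) + sum_i lambda_i a_i = (0, 0)
  -> stationarity OK
Primal feasibility (all g_i <= 0): FAILS
Dual feasibility (all lambda_i >= 0): OK
Complementary slackness (lambda_i * g_i(x) = 0 for all i): OK

Verdict: the first failing condition is primal_feasibility -> primal.

primal


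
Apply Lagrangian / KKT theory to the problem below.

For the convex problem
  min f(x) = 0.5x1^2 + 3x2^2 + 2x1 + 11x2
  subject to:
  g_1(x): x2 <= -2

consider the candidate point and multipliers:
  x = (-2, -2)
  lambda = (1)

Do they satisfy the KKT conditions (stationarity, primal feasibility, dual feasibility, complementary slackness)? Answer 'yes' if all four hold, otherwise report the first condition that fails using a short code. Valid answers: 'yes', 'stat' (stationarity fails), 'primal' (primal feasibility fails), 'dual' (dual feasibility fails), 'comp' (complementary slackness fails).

Gradient of f: grad f(x) = Q x + c = (0, -1)
Constraint values g_i(x) = a_i^T x - b_i:
  g_1((-2, -2)) = 0
Stationarity residual: grad f(x) + sum_i lambda_i a_i = (0, 0)
  -> stationarity OK
Primal feasibility (all g_i <= 0): OK
Dual feasibility (all lambda_i >= 0): OK
Complementary slackness (lambda_i * g_i(x) = 0 for all i): OK

Verdict: yes, KKT holds.

yes


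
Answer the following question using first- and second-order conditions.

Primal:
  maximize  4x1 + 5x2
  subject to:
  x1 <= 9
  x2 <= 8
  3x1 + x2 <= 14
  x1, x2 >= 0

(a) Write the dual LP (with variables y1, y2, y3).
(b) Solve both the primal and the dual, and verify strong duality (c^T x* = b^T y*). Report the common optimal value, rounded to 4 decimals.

The standard primal-dual pair for 'max c^T x s.t. A x <= b, x >= 0' is:
  Dual:  min b^T y  s.t.  A^T y >= c,  y >= 0.

So the dual LP is:
  minimize  9y1 + 8y2 + 14y3
  subject to:
    y1 + 3y3 >= 4
    y2 + y3 >= 5
    y1, y2, y3 >= 0

Solving the primal: x* = (2, 8).
  primal value c^T x* = 48.
Solving the dual: y* = (0, 3.6667, 1.3333).
  dual value b^T y* = 48.
Strong duality: c^T x* = b^T y*. Confirmed.

48


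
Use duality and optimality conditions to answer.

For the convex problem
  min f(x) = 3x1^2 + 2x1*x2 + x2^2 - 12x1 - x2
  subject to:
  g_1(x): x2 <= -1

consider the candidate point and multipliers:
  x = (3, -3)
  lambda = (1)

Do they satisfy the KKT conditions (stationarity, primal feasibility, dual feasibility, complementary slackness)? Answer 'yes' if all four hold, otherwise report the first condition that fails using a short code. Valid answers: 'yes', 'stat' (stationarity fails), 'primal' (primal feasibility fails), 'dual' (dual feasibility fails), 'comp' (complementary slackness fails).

Gradient of f: grad f(x) = Q x + c = (0, -1)
Constraint values g_i(x) = a_i^T x - b_i:
  g_1((3, -3)) = -2
Stationarity residual: grad f(x) + sum_i lambda_i a_i = (0, 0)
  -> stationarity OK
Primal feasibility (all g_i <= 0): OK
Dual feasibility (all lambda_i >= 0): OK
Complementary slackness (lambda_i * g_i(x) = 0 for all i): FAILS

Verdict: the first failing condition is complementary_slackness -> comp.

comp


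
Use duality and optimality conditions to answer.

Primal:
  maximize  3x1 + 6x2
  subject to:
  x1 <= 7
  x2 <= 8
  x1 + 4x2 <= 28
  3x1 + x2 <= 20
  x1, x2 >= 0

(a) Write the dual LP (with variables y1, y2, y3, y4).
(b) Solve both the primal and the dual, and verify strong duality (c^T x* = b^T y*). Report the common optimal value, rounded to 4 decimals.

The standard primal-dual pair for 'max c^T x s.t. A x <= b, x >= 0' is:
  Dual:  min b^T y  s.t.  A^T y >= c,  y >= 0.

So the dual LP is:
  minimize  7y1 + 8y2 + 28y3 + 20y4
  subject to:
    y1 + y3 + 3y4 >= 3
    y2 + 4y3 + y4 >= 6
    y1, y2, y3, y4 >= 0

Solving the primal: x* = (4.7273, 5.8182).
  primal value c^T x* = 49.0909.
Solving the dual: y* = (0, 0, 1.3636, 0.5455).
  dual value b^T y* = 49.0909.
Strong duality: c^T x* = b^T y*. Confirmed.

49.0909


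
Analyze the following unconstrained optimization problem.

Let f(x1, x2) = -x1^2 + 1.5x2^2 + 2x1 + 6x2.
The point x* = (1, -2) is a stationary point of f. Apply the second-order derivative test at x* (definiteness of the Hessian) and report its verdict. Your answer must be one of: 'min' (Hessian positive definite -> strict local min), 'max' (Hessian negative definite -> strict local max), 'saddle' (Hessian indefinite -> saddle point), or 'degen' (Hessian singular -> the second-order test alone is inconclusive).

Compute the Hessian H = grad^2 f:
  H = [[-2, 0], [0, 3]]
Verify stationarity: grad f(x*) = H x* + g = (0, 0).
Eigenvalues of H: -2, 3.
Eigenvalues have mixed signs, so H is indefinite -> x* is a saddle point.

saddle


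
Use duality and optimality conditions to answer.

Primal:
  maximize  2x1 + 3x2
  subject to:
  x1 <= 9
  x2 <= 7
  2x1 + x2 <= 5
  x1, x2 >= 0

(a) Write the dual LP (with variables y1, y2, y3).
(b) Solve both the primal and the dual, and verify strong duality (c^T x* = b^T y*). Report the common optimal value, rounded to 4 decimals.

The standard primal-dual pair for 'max c^T x s.t. A x <= b, x >= 0' is:
  Dual:  min b^T y  s.t.  A^T y >= c,  y >= 0.

So the dual LP is:
  minimize  9y1 + 7y2 + 5y3
  subject to:
    y1 + 2y3 >= 2
    y2 + y3 >= 3
    y1, y2, y3 >= 0

Solving the primal: x* = (0, 5).
  primal value c^T x* = 15.
Solving the dual: y* = (0, 0, 3).
  dual value b^T y* = 15.
Strong duality: c^T x* = b^T y*. Confirmed.

15


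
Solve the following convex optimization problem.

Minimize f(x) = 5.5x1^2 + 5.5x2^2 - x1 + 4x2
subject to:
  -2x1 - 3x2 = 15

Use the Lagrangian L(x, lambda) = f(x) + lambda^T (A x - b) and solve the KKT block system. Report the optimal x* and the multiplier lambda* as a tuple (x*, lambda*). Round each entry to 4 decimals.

Form the Lagrangian:
  L(x, lambda) = (1/2) x^T Q x + c^T x + lambda^T (A x - b)
Stationarity (grad_x L = 0): Q x + c + A^T lambda = 0.
Primal feasibility: A x = b.

This gives the KKT block system:
  [ Q   A^T ] [ x     ]   [-c ]
  [ A    0  ] [ lambda ] = [ b ]

Solving the linear system:
  x*      = (-2.0769, -3.6154)
  lambda* = (-11.9231)
  f(x*)   = 83.2308

x* = (-2.0769, -3.6154), lambda* = (-11.9231)


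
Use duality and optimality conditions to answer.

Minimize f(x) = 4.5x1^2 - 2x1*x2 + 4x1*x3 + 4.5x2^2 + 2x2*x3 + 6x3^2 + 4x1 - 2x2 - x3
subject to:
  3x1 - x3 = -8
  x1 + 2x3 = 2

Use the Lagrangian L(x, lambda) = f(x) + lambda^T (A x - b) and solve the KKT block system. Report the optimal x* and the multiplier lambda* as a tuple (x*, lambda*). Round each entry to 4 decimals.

Form the Lagrangian:
  L(x, lambda) = (1/2) x^T Q x + c^T x + lambda^T (A x - b)
Stationarity (grad_x L = 0): Q x + c + A^T lambda = 0.
Primal feasibility: A x = b.

This gives the KKT block system:
  [ Q   A^T ] [ x     ]   [-c ]
  [ A    0  ] [ lambda ] = [ b ]

Solving the linear system:
  x*      = (-2, -0.6667, 2)
  lambda* = (3.2857, -5.1905)
  f(x*)   = 14

x* = (-2, -0.6667, 2), lambda* = (3.2857, -5.1905)


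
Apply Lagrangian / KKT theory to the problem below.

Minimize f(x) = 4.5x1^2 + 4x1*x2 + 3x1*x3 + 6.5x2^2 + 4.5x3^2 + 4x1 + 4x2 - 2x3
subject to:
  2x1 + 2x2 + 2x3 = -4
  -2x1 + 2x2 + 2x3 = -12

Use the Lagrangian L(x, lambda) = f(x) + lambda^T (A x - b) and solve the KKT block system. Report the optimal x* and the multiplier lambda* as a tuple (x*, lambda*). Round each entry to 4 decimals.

Form the Lagrangian:
  L(x, lambda) = (1/2) x^T Q x + c^T x + lambda^T (A x - b)
Stationarity (grad_x L = 0): Q x + c + A^T lambda = 0.
Primal feasibility: A x = b.

This gives the KKT block system:
  [ Q   A^T ] [ x     ]   [-c ]
  [ A    0  ] [ lambda ] = [ b ]

Solving the linear system:
  x*      = (2, -2, -2)
  lambda* = (1.5, 5.5)
  f(x*)   = 38

x* = (2, -2, -2), lambda* = (1.5, 5.5)


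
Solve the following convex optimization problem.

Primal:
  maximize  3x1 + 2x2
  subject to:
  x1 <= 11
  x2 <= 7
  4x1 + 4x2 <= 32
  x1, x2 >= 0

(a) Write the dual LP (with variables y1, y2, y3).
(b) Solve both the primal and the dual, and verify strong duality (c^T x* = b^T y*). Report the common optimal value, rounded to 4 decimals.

The standard primal-dual pair for 'max c^T x s.t. A x <= b, x >= 0' is:
  Dual:  min b^T y  s.t.  A^T y >= c,  y >= 0.

So the dual LP is:
  minimize  11y1 + 7y2 + 32y3
  subject to:
    y1 + 4y3 >= 3
    y2 + 4y3 >= 2
    y1, y2, y3 >= 0

Solving the primal: x* = (8, 0).
  primal value c^T x* = 24.
Solving the dual: y* = (0, 0, 0.75).
  dual value b^T y* = 24.
Strong duality: c^T x* = b^T y*. Confirmed.

24


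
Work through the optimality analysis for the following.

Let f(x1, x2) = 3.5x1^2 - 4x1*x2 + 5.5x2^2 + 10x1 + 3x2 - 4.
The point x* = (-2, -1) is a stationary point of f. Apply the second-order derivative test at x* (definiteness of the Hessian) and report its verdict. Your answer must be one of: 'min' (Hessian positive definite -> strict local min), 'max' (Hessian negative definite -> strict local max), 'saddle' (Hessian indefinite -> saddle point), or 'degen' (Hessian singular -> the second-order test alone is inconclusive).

Compute the Hessian H = grad^2 f:
  H = [[7, -4], [-4, 11]]
Verify stationarity: grad f(x*) = H x* + g = (0, 0).
Eigenvalues of H: 4.5279, 13.4721.
Both eigenvalues > 0, so H is positive definite -> x* is a strict local min.

min


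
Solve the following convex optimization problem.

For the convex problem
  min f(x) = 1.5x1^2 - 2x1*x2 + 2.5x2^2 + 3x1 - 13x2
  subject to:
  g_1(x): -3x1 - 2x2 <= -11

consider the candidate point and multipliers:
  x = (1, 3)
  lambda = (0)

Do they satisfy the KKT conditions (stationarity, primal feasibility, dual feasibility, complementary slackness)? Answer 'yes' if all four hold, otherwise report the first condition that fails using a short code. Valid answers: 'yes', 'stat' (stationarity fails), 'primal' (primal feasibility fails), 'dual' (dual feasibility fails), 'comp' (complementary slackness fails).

Gradient of f: grad f(x) = Q x + c = (0, 0)
Constraint values g_i(x) = a_i^T x - b_i:
  g_1((1, 3)) = 2
Stationarity residual: grad f(x) + sum_i lambda_i a_i = (0, 0)
  -> stationarity OK
Primal feasibility (all g_i <= 0): FAILS
Dual feasibility (all lambda_i >= 0): OK
Complementary slackness (lambda_i * g_i(x) = 0 for all i): OK

Verdict: the first failing condition is primal_feasibility -> primal.

primal


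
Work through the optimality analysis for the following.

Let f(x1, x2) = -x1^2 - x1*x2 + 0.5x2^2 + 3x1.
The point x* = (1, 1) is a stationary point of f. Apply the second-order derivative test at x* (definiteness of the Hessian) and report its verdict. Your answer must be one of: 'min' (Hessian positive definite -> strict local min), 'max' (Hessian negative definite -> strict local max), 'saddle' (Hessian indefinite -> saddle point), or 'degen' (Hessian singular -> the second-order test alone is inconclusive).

Compute the Hessian H = grad^2 f:
  H = [[-2, -1], [-1, 1]]
Verify stationarity: grad f(x*) = H x* + g = (0, 0).
Eigenvalues of H: -2.3028, 1.3028.
Eigenvalues have mixed signs, so H is indefinite -> x* is a saddle point.

saddle


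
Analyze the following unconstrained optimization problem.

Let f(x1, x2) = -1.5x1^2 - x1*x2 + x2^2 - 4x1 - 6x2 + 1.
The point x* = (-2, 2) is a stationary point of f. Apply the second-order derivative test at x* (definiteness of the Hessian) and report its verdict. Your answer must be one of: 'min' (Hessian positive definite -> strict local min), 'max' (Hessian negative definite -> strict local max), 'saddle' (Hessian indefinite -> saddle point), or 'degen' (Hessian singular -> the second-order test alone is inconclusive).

Compute the Hessian H = grad^2 f:
  H = [[-3, -1], [-1, 2]]
Verify stationarity: grad f(x*) = H x* + g = (0, 0).
Eigenvalues of H: -3.1926, 2.1926.
Eigenvalues have mixed signs, so H is indefinite -> x* is a saddle point.

saddle


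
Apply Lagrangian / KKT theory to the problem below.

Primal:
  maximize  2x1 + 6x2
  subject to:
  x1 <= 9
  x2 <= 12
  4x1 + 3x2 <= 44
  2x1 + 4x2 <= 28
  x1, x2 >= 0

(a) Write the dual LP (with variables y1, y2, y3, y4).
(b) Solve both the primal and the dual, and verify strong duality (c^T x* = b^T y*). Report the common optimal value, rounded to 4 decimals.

The standard primal-dual pair for 'max c^T x s.t. A x <= b, x >= 0' is:
  Dual:  min b^T y  s.t.  A^T y >= c,  y >= 0.

So the dual LP is:
  minimize  9y1 + 12y2 + 44y3 + 28y4
  subject to:
    y1 + 4y3 + 2y4 >= 2
    y2 + 3y3 + 4y4 >= 6
    y1, y2, y3, y4 >= 0

Solving the primal: x* = (0, 7).
  primal value c^T x* = 42.
Solving the dual: y* = (0, 0, 0, 1.5).
  dual value b^T y* = 42.
Strong duality: c^T x* = b^T y*. Confirmed.

42


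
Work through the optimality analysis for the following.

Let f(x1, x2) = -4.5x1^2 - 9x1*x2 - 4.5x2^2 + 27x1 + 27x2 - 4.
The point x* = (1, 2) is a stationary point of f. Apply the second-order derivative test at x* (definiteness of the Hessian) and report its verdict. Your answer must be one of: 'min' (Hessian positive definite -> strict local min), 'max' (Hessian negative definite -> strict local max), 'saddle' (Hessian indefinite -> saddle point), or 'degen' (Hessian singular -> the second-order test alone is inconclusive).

Compute the Hessian H = grad^2 f:
  H = [[-9, -9], [-9, -9]]
Verify stationarity: grad f(x*) = H x* + g = (0, 0).
Eigenvalues of H: -18, 0.
H has a zero eigenvalue (singular; negative semidefinite but not definite), so H is neither positive definite, negative definite, nor indefinite. The second-order test alone is inconclusive -> degen.
(Indeed, f is constant along the null direction of H through x*, so x* is not a strict local extremum.)

degen


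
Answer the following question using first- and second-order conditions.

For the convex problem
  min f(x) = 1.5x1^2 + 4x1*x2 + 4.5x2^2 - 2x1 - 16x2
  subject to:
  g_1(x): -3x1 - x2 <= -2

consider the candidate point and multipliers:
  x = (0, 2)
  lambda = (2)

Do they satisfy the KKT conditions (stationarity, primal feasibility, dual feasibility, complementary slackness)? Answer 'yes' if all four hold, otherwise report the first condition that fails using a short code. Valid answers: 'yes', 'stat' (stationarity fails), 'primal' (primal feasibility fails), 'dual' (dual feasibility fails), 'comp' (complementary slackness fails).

Gradient of f: grad f(x) = Q x + c = (6, 2)
Constraint values g_i(x) = a_i^T x - b_i:
  g_1((0, 2)) = 0
Stationarity residual: grad f(x) + sum_i lambda_i a_i = (0, 0)
  -> stationarity OK
Primal feasibility (all g_i <= 0): OK
Dual feasibility (all lambda_i >= 0): OK
Complementary slackness (lambda_i * g_i(x) = 0 for all i): OK

Verdict: yes, KKT holds.

yes


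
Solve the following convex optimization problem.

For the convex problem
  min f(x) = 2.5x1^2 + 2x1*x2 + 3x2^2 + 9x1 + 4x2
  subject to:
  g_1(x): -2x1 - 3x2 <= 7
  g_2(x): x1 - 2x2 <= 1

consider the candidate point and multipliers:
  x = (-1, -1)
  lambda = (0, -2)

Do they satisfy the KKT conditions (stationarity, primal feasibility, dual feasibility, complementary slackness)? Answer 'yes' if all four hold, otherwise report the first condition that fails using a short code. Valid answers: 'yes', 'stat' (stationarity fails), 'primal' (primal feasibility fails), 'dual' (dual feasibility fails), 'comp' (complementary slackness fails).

Gradient of f: grad f(x) = Q x + c = (2, -4)
Constraint values g_i(x) = a_i^T x - b_i:
  g_1((-1, -1)) = -2
  g_2((-1, -1)) = 0
Stationarity residual: grad f(x) + sum_i lambda_i a_i = (0, 0)
  -> stationarity OK
Primal feasibility (all g_i <= 0): OK
Dual feasibility (all lambda_i >= 0): FAILS
Complementary slackness (lambda_i * g_i(x) = 0 for all i): OK

Verdict: the first failing condition is dual_feasibility -> dual.

dual
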